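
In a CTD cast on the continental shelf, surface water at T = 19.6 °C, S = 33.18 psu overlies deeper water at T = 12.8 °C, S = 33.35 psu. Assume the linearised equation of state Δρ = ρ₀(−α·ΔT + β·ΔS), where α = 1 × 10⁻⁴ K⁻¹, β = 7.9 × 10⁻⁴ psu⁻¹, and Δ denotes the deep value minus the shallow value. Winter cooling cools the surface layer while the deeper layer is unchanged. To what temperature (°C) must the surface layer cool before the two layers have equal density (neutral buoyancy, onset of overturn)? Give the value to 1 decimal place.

11.5 °C

Neutral buoyancy requires Δρ = 0, i.e. −α(T_deep − T_surf′) + β(S_deep − S_surf) = 0.
T_surf′ = T_deep − (β/α)·ΔS = 12.8 − (7.9 × 10⁻⁴/1 × 10⁻⁴)·(+0.17) = 11.457 °C.
Cooling required: 19.6 − (11.457) = 8.143 °C.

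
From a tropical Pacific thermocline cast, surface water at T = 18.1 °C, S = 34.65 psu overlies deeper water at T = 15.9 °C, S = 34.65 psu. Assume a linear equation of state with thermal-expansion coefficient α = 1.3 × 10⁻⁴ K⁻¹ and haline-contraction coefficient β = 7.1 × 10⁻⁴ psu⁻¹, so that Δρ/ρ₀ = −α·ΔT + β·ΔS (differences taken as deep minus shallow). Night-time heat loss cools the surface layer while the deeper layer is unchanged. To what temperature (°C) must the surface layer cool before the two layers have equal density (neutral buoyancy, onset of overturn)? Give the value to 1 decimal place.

Neutral buoyancy requires Δρ = 0, i.e. −α(T_deep − T_surf′) + β(S_deep − S_surf) = 0.
T_surf′ = T_deep − (β/α)·ΔS = 15.9 − (7.1 × 10⁻⁴/1.3 × 10⁻⁴)·(+0.00) = 15.900 °C.
Cooling required: 18.1 − (15.900) = 2.200 °C.

15.9 °C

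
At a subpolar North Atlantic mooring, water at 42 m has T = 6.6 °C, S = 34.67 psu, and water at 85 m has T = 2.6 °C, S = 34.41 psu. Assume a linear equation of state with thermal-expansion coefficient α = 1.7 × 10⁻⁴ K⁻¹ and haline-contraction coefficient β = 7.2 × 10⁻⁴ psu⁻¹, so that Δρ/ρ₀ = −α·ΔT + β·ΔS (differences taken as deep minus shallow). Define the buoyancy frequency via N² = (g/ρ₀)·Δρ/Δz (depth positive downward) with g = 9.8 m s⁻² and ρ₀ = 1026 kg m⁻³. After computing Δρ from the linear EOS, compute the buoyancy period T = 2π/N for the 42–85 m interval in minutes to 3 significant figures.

9.88 min

ΔT = -4.0 K, ΔS = -0.26 psu (deep − shallow).
Δρ/ρ₀ = −αΔT + βΔS = 6.80 × 10⁻⁴ − 1.872 × 10⁻⁴ = 4.928 × 10⁻⁴, so Δρ ≈ 0.5056 kg m⁻³.
N² = (g/ρ₀)·Δρ/Δz = g·(Δρ/ρ₀)/Δz = 9.8 × 4.928 × 10⁻⁴ / 43 = 1.1231 × 10⁻⁴ s⁻².
N = √(1.1231 × 10⁻⁴) = 0.010598 rad s⁻¹ → T = 2π/N = 592.87 s = 9.8812 min ≈ 9.88 min.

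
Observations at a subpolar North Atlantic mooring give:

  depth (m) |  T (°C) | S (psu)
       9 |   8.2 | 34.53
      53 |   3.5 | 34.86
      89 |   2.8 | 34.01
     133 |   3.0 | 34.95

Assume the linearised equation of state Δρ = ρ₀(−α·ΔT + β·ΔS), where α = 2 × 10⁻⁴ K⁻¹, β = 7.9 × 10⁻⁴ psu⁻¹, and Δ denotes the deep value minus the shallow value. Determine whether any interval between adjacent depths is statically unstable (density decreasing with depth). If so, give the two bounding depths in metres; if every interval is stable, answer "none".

Evaluate Δρ/ρ₀ = −αΔT + βΔS across each adjacent pair:
  9–53 m: −αΔT+βΔS = −(2 × 10⁻⁴)(-4.7)+(7.9 × 10⁻⁴)(+0.33) = 1.2 × 10⁻³ → stable
  53–89 m: −αΔT+βΔS = −(2 × 10⁻⁴)(-0.7)+(7.9 × 10⁻⁴)(-0.85) = -5.3 × 10⁻⁴ → UNSTABLE
  89–133 m: −αΔT+βΔS = −(2 × 10⁻⁴)(+0.2)+(7.9 × 10⁻⁴)(+0.94) = 7.0 × 10⁻⁴ → stable
The 53–89 m interval has Δρ < 0: lighter water underlies denser water.

53–89 m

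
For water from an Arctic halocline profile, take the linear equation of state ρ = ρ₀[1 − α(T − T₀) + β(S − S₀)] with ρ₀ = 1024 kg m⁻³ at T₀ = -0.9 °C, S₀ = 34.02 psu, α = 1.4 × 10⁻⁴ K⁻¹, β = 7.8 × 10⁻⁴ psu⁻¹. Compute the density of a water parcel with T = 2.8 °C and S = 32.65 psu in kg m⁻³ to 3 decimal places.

T − T₀ = +3.7 K, S − S₀ = -1.37 psu.
Bracket = 1 − α·(+3.7) + β·(-1.37) = 1 + (-1.5866 × 10⁻³) = 0.9984134.
ρ = 1024 × 0.9984134 = 1022.375 kg m⁻³.

1022.375 kg m⁻³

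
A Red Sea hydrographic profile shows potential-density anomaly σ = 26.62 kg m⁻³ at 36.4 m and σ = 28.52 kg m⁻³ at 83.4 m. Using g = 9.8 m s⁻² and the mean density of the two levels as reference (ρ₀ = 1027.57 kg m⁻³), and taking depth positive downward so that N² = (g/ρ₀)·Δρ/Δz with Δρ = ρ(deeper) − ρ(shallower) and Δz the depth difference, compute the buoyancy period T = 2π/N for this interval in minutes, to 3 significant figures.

Δρ = 1028.52 − 1026.62 = 1.90 kg m⁻³ over Δz = 83.4 − 36.4 = 47 m.
N² = (9.8/1027.57) × (1.90/47) = 3.8554 × 10⁻⁴ s⁻².
N = √(3.8554 × 10⁻⁴) = 0.019635 rad s⁻¹, so T = 2π/N = 320.00 s = 5.3333 min ≈ 5.33 min.
A positive N² confirms static stability across the interval.

5.33 min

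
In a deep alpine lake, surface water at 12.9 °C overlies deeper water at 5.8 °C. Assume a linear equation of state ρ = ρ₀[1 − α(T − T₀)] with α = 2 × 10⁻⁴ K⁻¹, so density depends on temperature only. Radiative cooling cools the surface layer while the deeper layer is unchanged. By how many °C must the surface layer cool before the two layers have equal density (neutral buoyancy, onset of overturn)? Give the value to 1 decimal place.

7.1 °C

With temperature the only control, equal density requires T_surf′ = T_deep.
T_surf′ = 5.8 °C.
Cooling required: 12.9 − 5.8 = 7.1 °C.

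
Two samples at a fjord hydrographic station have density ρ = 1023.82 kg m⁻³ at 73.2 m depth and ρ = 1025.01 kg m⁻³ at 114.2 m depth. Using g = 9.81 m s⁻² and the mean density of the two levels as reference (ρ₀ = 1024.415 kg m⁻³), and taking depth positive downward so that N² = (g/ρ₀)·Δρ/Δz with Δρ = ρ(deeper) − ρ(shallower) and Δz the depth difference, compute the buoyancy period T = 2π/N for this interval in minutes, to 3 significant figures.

6.28 min

Δρ = 1025.01 − 1023.82 = 1.19 kg m⁻³ over Δz = 114.2 − 73.2 = 41 m.
N² = (9.81/1024.415) × (1.19/41) = 2.7794 × 10⁻⁴ s⁻².
N = √(2.7794 × 10⁻⁴) = 0.016672 rad s⁻¹, so T = 2π/N = 376.87 s = 6.2812 min ≈ 6.28 min.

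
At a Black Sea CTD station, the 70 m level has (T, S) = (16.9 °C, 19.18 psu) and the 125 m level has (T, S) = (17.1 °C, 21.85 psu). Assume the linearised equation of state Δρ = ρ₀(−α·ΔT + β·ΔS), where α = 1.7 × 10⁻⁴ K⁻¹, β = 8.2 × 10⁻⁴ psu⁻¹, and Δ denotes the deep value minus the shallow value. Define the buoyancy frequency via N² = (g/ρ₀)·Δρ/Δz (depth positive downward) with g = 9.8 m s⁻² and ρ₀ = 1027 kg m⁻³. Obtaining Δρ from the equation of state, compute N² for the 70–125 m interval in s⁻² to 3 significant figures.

ΔT = +0.2 K, ΔS = +2.67 psu (deep − shallow).
Δρ/ρ₀ = −αΔT + βΔS = -3.40 × 10⁻⁵ + 2.1894 × 10⁻³ = 2.1554 × 10⁻³, so Δρ ≈ 2.214 kg m⁻³.
N² = (g/ρ₀)·Δρ/Δz = g·(Δρ/ρ₀)/Δz = 9.8 × 2.1554 × 10⁻³ / 55 = 3.8405 × 10⁻⁴ s⁻² ≈ 3.84 × 10⁻⁴ s⁻².

3.84 × 10⁻⁴ s⁻²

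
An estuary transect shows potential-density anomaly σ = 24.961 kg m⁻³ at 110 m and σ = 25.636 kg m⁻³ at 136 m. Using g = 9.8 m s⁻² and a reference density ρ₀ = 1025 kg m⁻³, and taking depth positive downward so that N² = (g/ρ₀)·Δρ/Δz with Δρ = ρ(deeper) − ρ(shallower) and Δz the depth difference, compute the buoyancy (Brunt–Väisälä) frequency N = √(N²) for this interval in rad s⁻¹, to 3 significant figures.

Δρ = 1025.636 − 1024.961 = 0.675 kg m⁻³ over Δz = 136 − 110 = 26 m.
N² = (9.8/1025) × (0.675/26) = 2.4822 × 10⁻⁴ s⁻².
N = √(2.4822 × 10⁻⁴) = 0.015755 rad s⁻¹ ≈ 0.0158 rad s⁻¹.

0.0158 rad s⁻¹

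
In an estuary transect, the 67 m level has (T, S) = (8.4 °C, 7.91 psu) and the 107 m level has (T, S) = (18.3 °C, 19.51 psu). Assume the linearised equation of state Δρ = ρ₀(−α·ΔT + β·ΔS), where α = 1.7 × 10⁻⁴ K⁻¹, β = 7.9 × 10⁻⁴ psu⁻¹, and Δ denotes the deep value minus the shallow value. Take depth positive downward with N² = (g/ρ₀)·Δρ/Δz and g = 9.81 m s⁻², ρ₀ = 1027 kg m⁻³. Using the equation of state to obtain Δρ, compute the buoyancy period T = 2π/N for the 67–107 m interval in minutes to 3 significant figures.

ΔT = +9.9 K, ΔS = +11.60 psu (deep − shallow).
Δρ/ρ₀ = −αΔT + βΔS = -1.683 × 10⁻³ + 9.164 × 10⁻³ = 7.481 × 10⁻³, so Δρ ≈ 7.683 kg m⁻³.
N² = (g/ρ₀)·Δρ/Δz = g·(Δρ/ρ₀)/Δz = 9.81 × 7.481 × 10⁻³ / 40 = 1.8347 × 10⁻³ s⁻².
N = √(1.8347 × 10⁻³) = 0.042833 rad s⁻¹ → T = 2π/N = 146.69 s = 2.4448 min ≈ 2.44 min.

2.44 min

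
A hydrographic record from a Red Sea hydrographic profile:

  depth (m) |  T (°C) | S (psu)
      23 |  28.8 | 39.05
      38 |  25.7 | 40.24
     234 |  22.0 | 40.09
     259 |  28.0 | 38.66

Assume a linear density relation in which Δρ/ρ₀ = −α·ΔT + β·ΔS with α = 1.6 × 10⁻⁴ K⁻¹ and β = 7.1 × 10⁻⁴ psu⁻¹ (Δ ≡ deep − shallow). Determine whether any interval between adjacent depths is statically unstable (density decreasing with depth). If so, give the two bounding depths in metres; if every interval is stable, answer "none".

234–259 m

Evaluate Δρ/ρ₀ = −αΔT + βΔS across each adjacent pair:
  23–38 m: −αΔT+βΔS = −(1.6 × 10⁻⁴)(-3.1)+(7.1 × 10⁻⁴)(+1.19) = 1.3 × 10⁻³ → stable
  38–234 m: −αΔT+βΔS = −(1.6 × 10⁻⁴)(-3.7)+(7.1 × 10⁻⁴)(-0.15) = 4.9 × 10⁻⁴ → stable
  234–259 m: −αΔT+βΔS = −(1.6 × 10⁻⁴)(+6.0)+(7.1 × 10⁻⁴)(-1.43) = -2.0 × 10⁻³ → UNSTABLE
The 234–259 m interval has Δρ < 0: lighter water underlies denser water.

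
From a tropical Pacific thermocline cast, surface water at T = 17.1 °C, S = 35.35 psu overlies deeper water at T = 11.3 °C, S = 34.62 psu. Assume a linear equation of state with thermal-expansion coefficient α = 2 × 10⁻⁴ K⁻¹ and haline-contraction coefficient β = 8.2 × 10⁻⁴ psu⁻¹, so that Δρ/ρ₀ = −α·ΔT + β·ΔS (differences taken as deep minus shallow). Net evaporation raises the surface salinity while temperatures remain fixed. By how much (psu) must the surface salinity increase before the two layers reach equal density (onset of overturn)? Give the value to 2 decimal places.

Neutral buoyancy requires −α(T_deep − T_surf) + β(S_deep − S_surf′) = 0.
S_surf′ = S_deep − (α/β)·ΔT = 34.62 − (2 × 10⁻⁴/8.2 × 10⁻⁴)·(-5.8) = 36.0346 psu.
Increase required: 36.0346 − 35.35 = 0.6846 psu.

0.68 psu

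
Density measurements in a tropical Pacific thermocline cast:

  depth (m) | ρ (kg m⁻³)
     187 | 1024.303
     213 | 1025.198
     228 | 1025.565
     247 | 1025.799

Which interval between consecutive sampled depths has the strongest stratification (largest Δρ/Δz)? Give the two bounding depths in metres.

Compute the density gradient over each adjacent pair:
  187–213 m: Δρ/Δz = 0.895/26 = 0.034 kg m⁻⁴
  213–228 m: Δρ/Δz = 0.367/15 = 0.024 kg m⁻⁴
  228–247 m: Δρ/Δz = 0.234/19 = 0.012 kg m⁻⁴
The largest gradient is in the 187–213 m interval — the pycnocline.

187–213 m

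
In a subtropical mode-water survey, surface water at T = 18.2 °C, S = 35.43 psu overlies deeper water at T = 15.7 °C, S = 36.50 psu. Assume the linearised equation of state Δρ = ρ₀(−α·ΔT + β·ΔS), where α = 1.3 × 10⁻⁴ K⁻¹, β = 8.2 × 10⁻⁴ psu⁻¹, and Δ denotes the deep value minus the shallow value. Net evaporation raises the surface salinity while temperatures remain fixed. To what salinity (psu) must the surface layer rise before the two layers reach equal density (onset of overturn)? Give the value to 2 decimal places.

36.90 psu

Neutral buoyancy requires −α(T_deep − T_surf) + β(S_deep − S_surf′) = 0.
S_surf′ = S_deep − (α/β)·ΔT = 36.50 − (1.3 × 10⁻⁴/8.2 × 10⁻⁴)·(-2.5) = 36.8963 psu.
Increase required: 36.8963 − 35.43 = 1.4663 psu.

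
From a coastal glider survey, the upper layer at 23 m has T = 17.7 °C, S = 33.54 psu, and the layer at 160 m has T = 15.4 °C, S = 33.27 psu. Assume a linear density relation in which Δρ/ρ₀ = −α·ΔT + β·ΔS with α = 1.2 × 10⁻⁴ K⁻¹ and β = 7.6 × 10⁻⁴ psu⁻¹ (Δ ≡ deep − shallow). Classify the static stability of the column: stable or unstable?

ΔT = 15.4 − 17.7 = -2.3 K and ΔS = 33.27 − 33.54 = -0.27 psu (deep − shallow).
−αΔT = 2.76 × 10⁻⁴; βΔS = -2.052 × 10⁻⁴; sum Δρ/ρ₀ = 7.08 × 10⁻⁵.
Δρ/ρ₀ > 0, so Δρ > 0: deeper water is denser → statically stable.

stable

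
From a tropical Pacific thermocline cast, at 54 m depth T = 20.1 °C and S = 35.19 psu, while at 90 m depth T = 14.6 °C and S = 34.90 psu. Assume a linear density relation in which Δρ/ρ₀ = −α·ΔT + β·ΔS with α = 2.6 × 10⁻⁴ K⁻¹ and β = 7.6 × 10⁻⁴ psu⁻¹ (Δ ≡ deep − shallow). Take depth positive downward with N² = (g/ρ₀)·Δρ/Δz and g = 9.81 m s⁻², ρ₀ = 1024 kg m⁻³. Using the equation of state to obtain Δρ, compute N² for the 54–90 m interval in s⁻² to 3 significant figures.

ΔT = -5.5 K, ΔS = -0.29 psu (deep − shallow).
Δρ/ρ₀ = −αΔT + βΔS = 1.43 × 10⁻³ − 2.204 × 10⁻⁴ = 1.2096 × 10⁻³, so Δρ ≈ 1.239 kg m⁻³.
N² = (g/ρ₀)·Δρ/Δz = g·(Δρ/ρ₀)/Δz = 9.81 × 1.2096 × 10⁻³ / 36 = 3.2962 × 10⁻⁴ s⁻² ≈ 3.30 × 10⁻⁴ s⁻².

3.30 × 10⁻⁴ s⁻²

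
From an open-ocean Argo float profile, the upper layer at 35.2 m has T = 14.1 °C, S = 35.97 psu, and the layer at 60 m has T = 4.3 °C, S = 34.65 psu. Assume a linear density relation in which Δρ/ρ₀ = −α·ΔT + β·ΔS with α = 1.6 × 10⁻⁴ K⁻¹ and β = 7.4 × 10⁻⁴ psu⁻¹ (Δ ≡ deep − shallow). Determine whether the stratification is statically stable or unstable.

stable

ΔT = 4.3 − 14.1 = -9.8 K and ΔS = 34.65 − 35.97 = -1.32 psu (deep − shallow).
−αΔT = 1.568 × 10⁻³; βΔS = -9.768 × 10⁻⁴; sum Δρ/ρ₀ = 5.912 × 10⁻⁴.
Δρ/ρ₀ > 0, so Δρ > 0: deeper water is denser → statically stable.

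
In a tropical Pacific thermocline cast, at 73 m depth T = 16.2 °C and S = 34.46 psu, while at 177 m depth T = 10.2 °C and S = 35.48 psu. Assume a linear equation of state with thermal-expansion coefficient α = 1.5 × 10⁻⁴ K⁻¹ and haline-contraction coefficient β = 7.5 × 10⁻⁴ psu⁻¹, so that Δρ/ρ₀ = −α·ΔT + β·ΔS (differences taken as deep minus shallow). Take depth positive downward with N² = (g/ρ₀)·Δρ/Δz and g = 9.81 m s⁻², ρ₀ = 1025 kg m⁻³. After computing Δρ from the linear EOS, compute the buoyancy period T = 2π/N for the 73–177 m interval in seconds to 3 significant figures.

501 s

ΔT = -6.0 K, ΔS = +1.02 psu (deep − shallow).
Δρ/ρ₀ = −αΔT + βΔS = 9.00 × 10⁻⁴ + 7.65 × 10⁻⁴ = 1.665 × 10⁻³, so Δρ ≈ 1.707 kg m⁻³.
N² = (g/ρ₀)·Δρ/Δz = g·(Δρ/ρ₀)/Δz = 9.81 × 1.665 × 10⁻³ / 104 = 1.5705 × 10⁻⁴ s⁻².
N = √(1.5705 × 10⁻⁴) = 0.012532 rad s⁻¹ → T = 2π/N = 501.37 s ≈ 501 s.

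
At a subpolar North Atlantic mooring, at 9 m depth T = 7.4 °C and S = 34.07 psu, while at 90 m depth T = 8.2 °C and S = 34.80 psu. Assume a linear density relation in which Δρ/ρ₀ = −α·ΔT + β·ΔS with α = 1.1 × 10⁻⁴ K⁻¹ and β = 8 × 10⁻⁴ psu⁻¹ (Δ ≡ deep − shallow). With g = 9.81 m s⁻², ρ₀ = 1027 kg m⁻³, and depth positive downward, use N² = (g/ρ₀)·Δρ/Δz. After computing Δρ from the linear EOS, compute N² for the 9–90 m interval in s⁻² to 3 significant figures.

ΔT = +0.8 K, ΔS = +0.73 psu (deep − shallow).
Δρ/ρ₀ = −αΔT + βΔS = -8.80 × 10⁻⁵ + 5.84 × 10⁻⁴ = 4.96 × 10⁻⁴, so Δρ ≈ 0.5094 kg m⁻³.
N² = (g/ρ₀)·Δρ/Δz = g·(Δρ/ρ₀)/Δz = 9.81 × 4.96 × 10⁻⁴ / 81 = 6.0071 × 10⁻⁵ s⁻² ≈ 6.01 × 10⁻⁵ s⁻².

6.01 × 10⁻⁵ s⁻²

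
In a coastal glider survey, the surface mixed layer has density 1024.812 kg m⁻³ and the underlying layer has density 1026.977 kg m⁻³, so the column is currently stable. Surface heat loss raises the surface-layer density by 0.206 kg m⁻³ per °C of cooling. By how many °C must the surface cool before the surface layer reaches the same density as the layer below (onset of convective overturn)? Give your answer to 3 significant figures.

10.5 °C

Density deficit of the surface layer: 1026.977 − 1024.812 = 2.165 kg m⁻³.
Required change = 2.165 / 0.206 = 10.5 °C.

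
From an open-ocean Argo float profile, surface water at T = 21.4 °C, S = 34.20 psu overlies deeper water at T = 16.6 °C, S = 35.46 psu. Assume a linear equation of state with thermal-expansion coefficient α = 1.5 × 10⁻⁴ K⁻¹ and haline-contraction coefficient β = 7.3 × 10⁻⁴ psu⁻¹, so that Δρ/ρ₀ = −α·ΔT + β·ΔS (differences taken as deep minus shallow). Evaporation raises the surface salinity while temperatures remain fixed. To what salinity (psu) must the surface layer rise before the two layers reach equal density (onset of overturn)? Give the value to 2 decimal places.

36.45 psu

Neutral buoyancy requires −α(T_deep − T_surf) + β(S_deep − S_surf′) = 0.
S_surf′ = S_deep − (α/β)·ΔT = 35.46 − (1.5 × 10⁻⁴/7.3 × 10⁻⁴)·(-4.8) = 36.4463 psu.
Increase required: 36.4463 − 34.20 = 2.2463 psu.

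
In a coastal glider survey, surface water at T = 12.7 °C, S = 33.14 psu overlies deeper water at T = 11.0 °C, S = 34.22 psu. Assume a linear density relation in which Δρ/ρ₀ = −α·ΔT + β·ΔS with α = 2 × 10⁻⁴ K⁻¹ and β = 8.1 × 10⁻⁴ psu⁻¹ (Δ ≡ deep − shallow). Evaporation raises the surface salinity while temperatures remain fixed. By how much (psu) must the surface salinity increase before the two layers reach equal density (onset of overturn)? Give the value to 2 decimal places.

Neutral buoyancy requires −α(T_deep − T_surf) + β(S_deep − S_surf′) = 0.
S_surf′ = S_deep − (α/β)·ΔT = 34.22 − (2 × 10⁻⁴/8.1 × 10⁻⁴)·(-1.7) = 34.6398 psu.
Increase required: 34.6398 − 33.14 = 1.4998 psu.

1.50 psu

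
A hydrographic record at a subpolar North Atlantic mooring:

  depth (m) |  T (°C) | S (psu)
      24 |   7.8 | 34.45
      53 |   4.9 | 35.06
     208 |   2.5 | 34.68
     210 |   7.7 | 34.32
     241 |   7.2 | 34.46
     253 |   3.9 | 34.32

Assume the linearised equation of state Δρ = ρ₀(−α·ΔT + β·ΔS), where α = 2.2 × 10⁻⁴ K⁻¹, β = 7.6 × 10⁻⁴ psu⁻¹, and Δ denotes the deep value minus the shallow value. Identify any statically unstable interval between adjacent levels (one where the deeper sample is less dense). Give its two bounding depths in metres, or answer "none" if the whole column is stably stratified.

Evaluate Δρ/ρ₀ = −αΔT + βΔS across each adjacent pair:
  24–53 m: −αΔT+βΔS = −(2.2 × 10⁻⁴)(-2.9)+(7.6 × 10⁻⁴)(+0.61) = 1.1 × 10⁻³ → stable
  53–208 m: −αΔT+βΔS = −(2.2 × 10⁻⁴)(-2.4)+(7.6 × 10⁻⁴)(-0.38) = 2.4 × 10⁻⁴ → stable
  208–210 m: −αΔT+βΔS = −(2.2 × 10⁻⁴)(+5.2)+(7.6 × 10⁻⁴)(-0.36) = -1.4 × 10⁻³ → UNSTABLE
  210–241 m: −αΔT+βΔS = −(2.2 × 10⁻⁴)(-0.5)+(7.6 × 10⁻⁴)(+0.14) = 2.2 × 10⁻⁴ → stable
  241–253 m: −αΔT+βΔS = −(2.2 × 10⁻⁴)(-3.3)+(7.6 × 10⁻⁴)(-0.14) = 6.2 × 10⁻⁴ → stable
The 208–210 m interval has Δρ < 0: lighter water underlies denser water.

208–210 m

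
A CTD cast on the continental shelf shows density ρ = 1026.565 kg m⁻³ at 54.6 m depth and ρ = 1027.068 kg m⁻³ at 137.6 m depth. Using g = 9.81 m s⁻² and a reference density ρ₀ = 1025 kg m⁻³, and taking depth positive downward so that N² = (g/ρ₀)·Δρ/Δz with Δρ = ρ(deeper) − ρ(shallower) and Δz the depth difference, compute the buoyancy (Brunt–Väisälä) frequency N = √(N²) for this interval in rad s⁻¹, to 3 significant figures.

Δρ = 1027.068 − 1026.565 = 0.503 kg m⁻³ over Δz = 137.6 − 54.6 = 83 m.
N² = (9.81/1025) × (0.503/83) = 5.8001 × 10⁻⁵ s⁻².
N = √(5.8001 × 10⁻⁵) = 7.6158 × 10⁻³ rad s⁻¹ ≈ 7.62 × 10⁻³ rad s⁻¹.

7.62 × 10⁻³ rad s⁻¹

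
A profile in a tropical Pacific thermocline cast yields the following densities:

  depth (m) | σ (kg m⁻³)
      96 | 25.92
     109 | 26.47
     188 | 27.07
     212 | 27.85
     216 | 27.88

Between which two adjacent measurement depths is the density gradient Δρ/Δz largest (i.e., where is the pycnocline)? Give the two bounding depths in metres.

Compute the density gradient over each adjacent pair:
  96–109 m: Δρ/Δz = 0.55/13 = 0.042 kg m⁻⁴
  109–188 m: Δρ/Δz = 0.60/79 = 7.6 × 10⁻³ kg m⁻⁴
  188–212 m: Δρ/Δz = 0.78/24 = 0.033 kg m⁻⁴
  212–216 m: Δρ/Δz = 0.03/4 = 7.5 × 10⁻³ kg m⁻⁴
The largest gradient is in the 96–109 m interval — the pycnocline.

96–109 m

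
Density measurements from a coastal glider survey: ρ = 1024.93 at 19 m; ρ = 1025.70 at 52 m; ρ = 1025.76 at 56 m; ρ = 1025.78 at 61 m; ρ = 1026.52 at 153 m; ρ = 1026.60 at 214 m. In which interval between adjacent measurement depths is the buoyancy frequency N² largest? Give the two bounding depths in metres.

Compute the density gradient over each adjacent pair:
  19–52 m: Δρ/Δz = 0.77/33 = 0.023 kg m⁻⁴
  52–56 m: Δρ/Δz = 0.06/4 = 0.015 kg m⁻⁴
  56–61 m: Δρ/Δz = 0.02/5 = 4.0 × 10⁻³ kg m⁻⁴
  61–153 m: Δρ/Δz = 0.74/92 = 8.0 × 10⁻³ kg m⁻⁴
  153–214 m: Δρ/Δz = 0.08/61 = 1.3 × 10⁻³ kg m⁻⁴
The largest gradient is in the 19–52 m interval — the pycnocline.

19–52 m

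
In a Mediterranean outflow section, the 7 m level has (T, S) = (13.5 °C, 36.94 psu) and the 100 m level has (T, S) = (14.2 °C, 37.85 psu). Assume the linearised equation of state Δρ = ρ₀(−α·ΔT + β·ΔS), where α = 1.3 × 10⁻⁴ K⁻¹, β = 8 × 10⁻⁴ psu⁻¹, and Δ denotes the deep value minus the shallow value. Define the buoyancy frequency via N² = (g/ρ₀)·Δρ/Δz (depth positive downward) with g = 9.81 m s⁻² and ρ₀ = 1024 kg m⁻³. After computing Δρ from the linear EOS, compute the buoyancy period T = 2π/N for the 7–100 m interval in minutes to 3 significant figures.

12.8 min

ΔT = +0.7 K, ΔS = +0.91 psu (deep − shallow).
Δρ/ρ₀ = −αΔT + βΔS = -9.10 × 10⁻⁵ + 7.28 × 10⁻⁴ = 6.37 × 10⁻⁴, so Δρ ≈ 0.6523 kg m⁻³.
N² = (g/ρ₀)·Δρ/Δz = g·(Δρ/ρ₀)/Δz = 9.81 × 6.37 × 10⁻⁴ / 93 = 6.7193 × 10⁻⁵ s⁻².
N = √(6.7193 × 10⁻⁵) = 8.1971 × 10⁻³ rad s⁻¹ → T = 2π/N = 766.51 s = 12.775 min ≈ 12.8 min.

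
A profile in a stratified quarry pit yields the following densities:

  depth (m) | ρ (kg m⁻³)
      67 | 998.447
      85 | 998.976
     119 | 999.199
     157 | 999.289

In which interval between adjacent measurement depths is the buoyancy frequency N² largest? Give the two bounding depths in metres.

67–85 m

Compute the density gradient over each adjacent pair:
  67–85 m: Δρ/Δz = 0.529/18 = 0.029 kg m⁻⁴
  85–119 m: Δρ/Δz = 0.223/34 = 6.6 × 10⁻³ kg m⁻⁴
  119–157 m: Δρ/Δz = 0.090/38 = 2.4 × 10⁻³ kg m⁻⁴
The largest gradient is in the 67–85 m interval — the pycnocline.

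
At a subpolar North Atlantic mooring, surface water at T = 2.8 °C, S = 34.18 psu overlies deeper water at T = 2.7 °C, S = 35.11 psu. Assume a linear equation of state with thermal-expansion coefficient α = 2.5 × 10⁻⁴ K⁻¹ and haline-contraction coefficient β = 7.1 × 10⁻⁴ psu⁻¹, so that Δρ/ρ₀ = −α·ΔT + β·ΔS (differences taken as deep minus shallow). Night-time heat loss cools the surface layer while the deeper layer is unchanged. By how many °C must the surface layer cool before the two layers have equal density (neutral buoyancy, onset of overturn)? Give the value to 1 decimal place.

Neutral buoyancy requires Δρ = 0, i.e. −α(T_deep − T_surf′) + β(S_deep − S_surf) = 0.
T_surf′ = T_deep − (β/α)·ΔS = 2.7 − (7.1 × 10⁻⁴/2.5 × 10⁻⁴)·(+0.93) = 0.059 °C.
Cooling required: 2.8 − (0.059) = 2.741 °C.

2.7 °C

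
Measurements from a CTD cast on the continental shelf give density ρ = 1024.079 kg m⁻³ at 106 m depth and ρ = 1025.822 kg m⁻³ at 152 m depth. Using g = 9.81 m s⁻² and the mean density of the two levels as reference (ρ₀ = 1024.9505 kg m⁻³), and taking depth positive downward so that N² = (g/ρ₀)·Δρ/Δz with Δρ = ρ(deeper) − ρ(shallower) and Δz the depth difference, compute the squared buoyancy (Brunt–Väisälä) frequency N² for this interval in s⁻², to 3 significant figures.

3.63 × 10⁻⁴ s⁻²

Δρ = 1025.822 − 1024.079 = 1.743 kg m⁻³ over Δz = 152 − 106 = 46 m.
N² = (9.81/1024.9505) × (1.743/46) = 3.6267 × 10⁻⁴ s⁻² ≈ 3.63 × 10⁻⁴ s⁻².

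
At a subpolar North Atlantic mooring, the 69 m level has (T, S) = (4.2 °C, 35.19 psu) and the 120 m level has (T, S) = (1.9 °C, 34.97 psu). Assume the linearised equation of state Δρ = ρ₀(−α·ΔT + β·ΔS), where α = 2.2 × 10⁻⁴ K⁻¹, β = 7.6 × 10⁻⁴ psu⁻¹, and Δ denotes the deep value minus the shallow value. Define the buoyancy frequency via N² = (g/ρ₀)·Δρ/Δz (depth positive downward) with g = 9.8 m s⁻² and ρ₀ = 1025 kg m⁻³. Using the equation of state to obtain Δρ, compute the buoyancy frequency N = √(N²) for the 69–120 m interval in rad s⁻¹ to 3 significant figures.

8.07 × 10⁻³ rad s⁻¹

ΔT = -2.3 K, ΔS = -0.22 psu (deep − shallow).
Δρ/ρ₀ = −αΔT + βΔS = 5.06 × 10⁻⁴ − 1.672 × 10⁻⁴ = 3.388 × 10⁻⁴, so Δρ ≈ 0.3473 kg m⁻³.
N² = (g/ρ₀)·Δρ/Δz = g·(Δρ/ρ₀)/Δz = 9.8 × 3.388 × 10⁻⁴ / 51 = 6.5103 × 10⁻⁵ s⁻².
N = √(6.5103 × 10⁻⁵) = 8.0686 × 10⁻³ rad s⁻¹ ≈ 8.07 × 10⁻³ rad s⁻¹.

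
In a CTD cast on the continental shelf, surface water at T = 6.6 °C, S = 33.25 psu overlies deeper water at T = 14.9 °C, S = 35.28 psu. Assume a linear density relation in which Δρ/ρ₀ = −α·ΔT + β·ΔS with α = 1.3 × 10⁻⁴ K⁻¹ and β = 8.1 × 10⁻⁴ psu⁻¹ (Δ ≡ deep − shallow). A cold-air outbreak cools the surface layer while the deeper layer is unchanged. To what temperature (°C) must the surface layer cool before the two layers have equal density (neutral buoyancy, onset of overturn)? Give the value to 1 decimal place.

2.3 °C

Neutral buoyancy requires Δρ = 0, i.e. −α(T_deep − T_surf′) + β(S_deep − S_surf) = 0.
T_surf′ = T_deep − (β/α)·ΔS = 14.9 − (8.1 × 10⁻⁴/1.3 × 10⁻⁴)·(+2.03) = 2.252 °C.
Cooling required: 6.6 − (2.252) = 4.348 °C.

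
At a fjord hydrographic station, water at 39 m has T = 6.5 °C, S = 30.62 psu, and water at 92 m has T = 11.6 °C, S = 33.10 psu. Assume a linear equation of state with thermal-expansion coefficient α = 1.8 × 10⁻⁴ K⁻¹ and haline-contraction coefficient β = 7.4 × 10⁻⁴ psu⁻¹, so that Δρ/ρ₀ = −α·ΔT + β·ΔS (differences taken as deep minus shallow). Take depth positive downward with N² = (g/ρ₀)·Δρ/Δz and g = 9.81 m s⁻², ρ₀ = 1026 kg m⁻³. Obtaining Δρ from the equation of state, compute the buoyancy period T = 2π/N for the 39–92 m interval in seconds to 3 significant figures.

ΔT = +5.1 K, ΔS = +2.48 psu (deep − shallow).
Δρ/ρ₀ = −αΔT + βΔS = -9.18 × 10⁻⁴ + 1.8352 × 10⁻³ = 9.172 × 10⁻⁴, so Δρ ≈ 0.9410 kg m⁻³.
N² = (g/ρ₀)·Δρ/Δz = g·(Δρ/ρ₀)/Δz = 9.81 × 9.172 × 10⁻⁴ / 53 = 1.6977 × 10⁻⁴ s⁻².
N = √(1.6977 × 10⁻⁴) = 0.013030 rad s⁻¹ → T = 2π/N = 482.21 s ≈ 482 s.

482 s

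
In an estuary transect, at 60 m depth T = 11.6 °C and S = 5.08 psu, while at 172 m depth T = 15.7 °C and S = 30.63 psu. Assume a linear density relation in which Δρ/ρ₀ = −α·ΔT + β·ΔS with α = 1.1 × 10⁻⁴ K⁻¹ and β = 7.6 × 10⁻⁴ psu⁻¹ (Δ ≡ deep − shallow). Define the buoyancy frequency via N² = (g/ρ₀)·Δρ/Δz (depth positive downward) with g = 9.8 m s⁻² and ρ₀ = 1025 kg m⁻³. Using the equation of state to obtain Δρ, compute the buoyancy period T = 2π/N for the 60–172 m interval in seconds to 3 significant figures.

154 s

ΔT = +4.1 K, ΔS = +25.55 psu (deep − shallow).
Δρ/ρ₀ = −αΔT + βΔS = -4.51 × 10⁻⁴ + 0.019418 = 0.018967, so Δρ ≈ 19.44 kg m⁻³.
N² = (g/ρ₀)·Δρ/Δz = g·(Δρ/ρ₀)/Δz = 9.8 × 0.018967 / 112 = 1.6596 × 10⁻³ s⁻².
N = √(1.6596 × 10⁻³) = 0.040738 rad s⁻¹ → T = 2π/N = 154.23 s ≈ 154 s.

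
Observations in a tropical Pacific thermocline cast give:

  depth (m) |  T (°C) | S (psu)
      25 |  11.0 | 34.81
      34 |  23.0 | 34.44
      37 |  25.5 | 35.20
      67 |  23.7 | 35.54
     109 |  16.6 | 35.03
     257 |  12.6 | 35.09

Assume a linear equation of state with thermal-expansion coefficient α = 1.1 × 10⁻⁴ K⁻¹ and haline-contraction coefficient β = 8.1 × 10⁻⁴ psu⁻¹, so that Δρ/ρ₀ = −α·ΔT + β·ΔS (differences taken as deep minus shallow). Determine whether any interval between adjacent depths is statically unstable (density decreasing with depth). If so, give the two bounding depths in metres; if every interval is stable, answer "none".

25–34 m

Evaluate Δρ/ρ₀ = −αΔT + βΔS across each adjacent pair:
  25–34 m: −αΔT+βΔS = −(1.1 × 10⁻⁴)(+12.0)+(8.1 × 10⁻⁴)(-0.37) = -1.6 × 10⁻³ → UNSTABLE
  34–37 m: −αΔT+βΔS = −(1.1 × 10⁻⁴)(+2.5)+(8.1 × 10⁻⁴)(+0.76) = 3.4 × 10⁻⁴ → stable
  37–67 m: −αΔT+βΔS = −(1.1 × 10⁻⁴)(-1.8)+(8.1 × 10⁻⁴)(+0.34) = 4.7 × 10⁻⁴ → stable
  67–109 m: −αΔT+βΔS = −(1.1 × 10⁻⁴)(-7.1)+(8.1 × 10⁻⁴)(-0.51) = 3.7 × 10⁻⁴ → stable
  109–257 m: −αΔT+βΔS = −(1.1 × 10⁻⁴)(-4.0)+(8.1 × 10⁻⁴)(+0.06) = 4.9 × 10⁻⁴ → stable
The 25–34 m interval has Δρ < 0: lighter water underlies denser water.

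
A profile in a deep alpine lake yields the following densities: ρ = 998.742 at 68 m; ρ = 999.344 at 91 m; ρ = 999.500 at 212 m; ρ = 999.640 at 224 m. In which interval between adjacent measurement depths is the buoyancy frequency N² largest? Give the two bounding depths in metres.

Compute the density gradient over each adjacent pair:
  68–91 m: Δρ/Δz = 0.602/23 = 0.026 kg m⁻⁴
  91–212 m: Δρ/Δz = 0.156/121 = 1.3 × 10⁻³ kg m⁻⁴
  212–224 m: Δρ/Δz = 0.140/12 = 0.012 kg m⁻⁴
The largest gradient is in the 68–91 m interval — the pycnocline.

68–91 m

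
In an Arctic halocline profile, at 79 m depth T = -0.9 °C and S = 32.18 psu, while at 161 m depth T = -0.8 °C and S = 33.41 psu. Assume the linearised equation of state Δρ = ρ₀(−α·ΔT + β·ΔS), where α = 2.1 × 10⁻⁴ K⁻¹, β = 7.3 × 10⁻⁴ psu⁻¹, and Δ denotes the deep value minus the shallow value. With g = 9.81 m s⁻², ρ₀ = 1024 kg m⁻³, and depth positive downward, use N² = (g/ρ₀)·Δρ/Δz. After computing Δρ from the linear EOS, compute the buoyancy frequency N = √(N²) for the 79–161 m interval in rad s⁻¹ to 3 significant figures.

ΔT = +0.1 K, ΔS = +1.23 psu (deep − shallow).
Δρ/ρ₀ = −αΔT + βΔS = -2.10 × 10⁻⁵ + 8.979 × 10⁻⁴ = 8.769 × 10⁻⁴, so Δρ ≈ 0.8979 kg m⁻³.
N² = (g/ρ₀)·Δρ/Δz = g·(Δρ/ρ₀)/Δz = 9.81 × 8.769 × 10⁻⁴ / 82 = 1.0491 × 10⁻⁴ s⁻².
N = √(1.0491 × 10⁻⁴) = 0.010243 rad s⁻¹ ≈ 0.0102 rad s⁻¹.

0.0102 rad s⁻¹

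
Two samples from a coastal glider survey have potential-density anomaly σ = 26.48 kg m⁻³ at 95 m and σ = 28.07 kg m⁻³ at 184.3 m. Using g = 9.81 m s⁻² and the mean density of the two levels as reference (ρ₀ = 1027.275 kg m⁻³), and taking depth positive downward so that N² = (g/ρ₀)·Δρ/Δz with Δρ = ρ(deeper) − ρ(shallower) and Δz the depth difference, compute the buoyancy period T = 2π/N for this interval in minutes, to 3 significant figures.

8.03 min

Δρ = 1028.07 − 1026.48 = 1.59 kg m⁻³ over Δz = 184.3 − 95 = 89.3 m.
N² = (9.81/1027.275) × (1.59/89.3) = 1.7003 × 10⁻⁴ s⁻².
N = √(1.7003 × 10⁻⁴) = 0.013040 rad s⁻¹, so T = 2π/N = 481.84 s = 8.0307 min ≈ 8.03 min.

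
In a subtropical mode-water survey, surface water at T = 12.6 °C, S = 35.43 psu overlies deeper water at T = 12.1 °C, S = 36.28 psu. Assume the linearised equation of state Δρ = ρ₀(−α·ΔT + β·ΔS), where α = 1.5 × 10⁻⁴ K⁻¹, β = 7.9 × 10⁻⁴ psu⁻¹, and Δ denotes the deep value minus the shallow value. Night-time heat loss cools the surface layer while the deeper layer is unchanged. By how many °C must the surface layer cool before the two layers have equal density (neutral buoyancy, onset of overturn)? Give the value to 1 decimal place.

Neutral buoyancy requires Δρ = 0, i.e. −α(T_deep − T_surf′) + β(S_deep − S_surf) = 0.
T_surf′ = T_deep − (β/α)·ΔS = 12.1 − (7.9 × 10⁻⁴/1.5 × 10⁻⁴)·(+0.85) = 7.623 °C.
Cooling required: 12.6 − (7.623) = 4.977 °C.

5.0 °C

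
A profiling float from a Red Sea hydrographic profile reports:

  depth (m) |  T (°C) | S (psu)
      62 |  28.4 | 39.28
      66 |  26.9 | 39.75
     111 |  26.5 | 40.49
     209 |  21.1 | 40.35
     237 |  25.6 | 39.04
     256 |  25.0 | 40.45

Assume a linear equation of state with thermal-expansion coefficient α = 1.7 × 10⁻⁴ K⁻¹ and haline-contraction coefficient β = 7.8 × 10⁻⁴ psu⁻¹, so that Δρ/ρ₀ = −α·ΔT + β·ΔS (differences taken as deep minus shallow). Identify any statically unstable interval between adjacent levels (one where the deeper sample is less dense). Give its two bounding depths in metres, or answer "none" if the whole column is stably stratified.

209–237 m

Evaluate Δρ/ρ₀ = −αΔT + βΔS across each adjacent pair:
  62–66 m: −αΔT+βΔS = −(1.7 × 10⁻⁴)(-1.5)+(7.8 × 10⁻⁴)(+0.47) = 6.2 × 10⁻⁴ → stable
  66–111 m: −αΔT+βΔS = −(1.7 × 10⁻⁴)(-0.4)+(7.8 × 10⁻⁴)(+0.74) = 6.5 × 10⁻⁴ → stable
  111–209 m: −αΔT+βΔS = −(1.7 × 10⁻⁴)(-5.4)+(7.8 × 10⁻⁴)(-0.14) = 8.1 × 10⁻⁴ → stable
  209–237 m: −αΔT+βΔS = −(1.7 × 10⁻⁴)(+4.5)+(7.8 × 10⁻⁴)(-1.31) = -1.8 × 10⁻³ → UNSTABLE
  237–256 m: −αΔT+βΔS = −(1.7 × 10⁻⁴)(-0.6)+(7.8 × 10⁻⁴)(+1.41) = 1.2 × 10⁻³ → stable
The 209–237 m interval has Δρ < 0: lighter water underlies denser water.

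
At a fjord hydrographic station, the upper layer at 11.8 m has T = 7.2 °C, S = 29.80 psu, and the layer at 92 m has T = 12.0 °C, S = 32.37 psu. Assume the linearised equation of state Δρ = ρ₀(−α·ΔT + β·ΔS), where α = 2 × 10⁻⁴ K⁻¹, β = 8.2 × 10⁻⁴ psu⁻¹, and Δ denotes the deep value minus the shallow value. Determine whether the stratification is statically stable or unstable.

ΔT = 12.0 − 7.2 = +4.8 K and ΔS = 32.37 − 29.80 = +2.57 psu (deep − shallow).
−αΔT = -9.60 × 10⁻⁴; βΔS = 2.1074 × 10⁻³; sum Δρ/ρ₀ = 1.1474 × 10⁻³.
Δρ/ρ₀ > 0, so Δρ > 0: deeper water is denser → statically stable.

stable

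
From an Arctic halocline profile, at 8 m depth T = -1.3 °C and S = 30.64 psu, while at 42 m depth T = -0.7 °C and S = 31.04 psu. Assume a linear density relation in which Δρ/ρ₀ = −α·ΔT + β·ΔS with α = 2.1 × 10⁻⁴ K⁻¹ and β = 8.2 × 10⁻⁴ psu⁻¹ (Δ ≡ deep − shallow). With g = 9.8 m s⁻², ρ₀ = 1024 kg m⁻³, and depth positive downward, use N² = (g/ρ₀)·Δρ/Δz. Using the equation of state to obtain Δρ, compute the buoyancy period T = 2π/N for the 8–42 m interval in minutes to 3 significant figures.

ΔT = +0.6 K, ΔS = +0.40 psu (deep − shallow).
Δρ/ρ₀ = −αΔT + βΔS = -1.26 × 10⁻⁴ + 3.28 × 10⁻⁴ = 2.02 × 10⁻⁴, so Δρ ≈ 0.2068 kg m⁻³.
N² = (g/ρ₀)·Δρ/Δz = g·(Δρ/ρ₀)/Δz = 9.8 × 2.02 × 10⁻⁴ / 34 = 5.8224 × 10⁻⁵ s⁻².
N = √(5.8224 × 10⁻⁵) = 7.6305 × 10⁻³ rad s⁻¹ → T = 2π/N = 823.43 s = 13.724 min ≈ 13.7 min.

13.7 min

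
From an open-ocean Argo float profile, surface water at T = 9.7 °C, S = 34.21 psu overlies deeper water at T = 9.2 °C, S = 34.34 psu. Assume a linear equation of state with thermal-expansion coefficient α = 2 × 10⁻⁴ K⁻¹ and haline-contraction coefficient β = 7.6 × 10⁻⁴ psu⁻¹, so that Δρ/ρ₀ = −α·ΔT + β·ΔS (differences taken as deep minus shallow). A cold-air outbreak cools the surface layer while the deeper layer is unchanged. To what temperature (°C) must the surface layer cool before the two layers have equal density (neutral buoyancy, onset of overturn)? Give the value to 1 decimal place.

Neutral buoyancy requires Δρ = 0, i.e. −α(T_deep − T_surf′) + β(S_deep − S_surf) = 0.
T_surf′ = T_deep − (β/α)·ΔS = 9.2 − (7.6 × 10⁻⁴/2 × 10⁻⁴)·(+0.13) = 8.706 °C.
Cooling required: 9.7 − (8.706) = 0.994 °C.

8.7 °C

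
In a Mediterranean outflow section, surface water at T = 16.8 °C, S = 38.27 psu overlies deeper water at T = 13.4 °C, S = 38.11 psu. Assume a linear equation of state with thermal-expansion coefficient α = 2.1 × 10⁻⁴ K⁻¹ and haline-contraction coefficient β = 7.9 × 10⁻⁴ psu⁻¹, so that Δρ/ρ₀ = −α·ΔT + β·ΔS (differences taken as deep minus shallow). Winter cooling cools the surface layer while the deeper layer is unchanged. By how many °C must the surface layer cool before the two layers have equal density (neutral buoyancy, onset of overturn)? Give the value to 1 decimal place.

2.8 °C

Neutral buoyancy requires Δρ = 0, i.e. −α(T_deep − T_surf′) + β(S_deep − S_surf) = 0.
T_surf′ = T_deep − (β/α)·ΔS = 13.4 − (7.9 × 10⁻⁴/2.1 × 10⁻⁴)·(-0.16) = 14.002 °C.
Cooling required: 16.8 − (14.002) = 2.798 °C.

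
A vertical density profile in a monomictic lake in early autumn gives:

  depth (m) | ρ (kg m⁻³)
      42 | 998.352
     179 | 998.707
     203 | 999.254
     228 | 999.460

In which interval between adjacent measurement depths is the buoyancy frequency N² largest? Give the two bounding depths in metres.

Compute the density gradient over each adjacent pair:
  42–179 m: Δρ/Δz = 0.355/137 = 2.6 × 10⁻³ kg m⁻⁴
  179–203 m: Δρ/Δz = 0.547/24 = 0.023 kg m⁻⁴
  203–228 m: Δρ/Δz = 0.206/25 = 8.2 × 10⁻³ kg m⁻⁴
The largest gradient is in the 179–203 m interval — the pycnocline.

179–203 m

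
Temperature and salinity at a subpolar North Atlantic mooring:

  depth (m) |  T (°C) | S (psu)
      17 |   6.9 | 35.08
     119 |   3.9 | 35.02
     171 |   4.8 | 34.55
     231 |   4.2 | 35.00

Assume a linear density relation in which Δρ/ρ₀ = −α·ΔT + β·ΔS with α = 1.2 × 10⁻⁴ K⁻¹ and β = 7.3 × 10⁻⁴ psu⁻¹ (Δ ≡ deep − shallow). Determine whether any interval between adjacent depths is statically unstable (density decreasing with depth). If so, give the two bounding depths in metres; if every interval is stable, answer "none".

119–171 m

Evaluate Δρ/ρ₀ = −αΔT + βΔS across each adjacent pair:
  17–119 m: −αΔT+βΔS = −(1.2 × 10⁻⁴)(-3.0)+(7.3 × 10⁻⁴)(-0.06) = 3.2 × 10⁻⁴ → stable
  119–171 m: −αΔT+βΔS = −(1.2 × 10⁻⁴)(+0.9)+(7.3 × 10⁻⁴)(-0.47) = -4.5 × 10⁻⁴ → UNSTABLE
  171–231 m: −αΔT+βΔS = −(1.2 × 10⁻⁴)(-0.6)+(7.3 × 10⁻⁴)(+0.45) = 4.0 × 10⁻⁴ → stable
The 119–171 m interval has Δρ < 0: lighter water underlies denser water.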